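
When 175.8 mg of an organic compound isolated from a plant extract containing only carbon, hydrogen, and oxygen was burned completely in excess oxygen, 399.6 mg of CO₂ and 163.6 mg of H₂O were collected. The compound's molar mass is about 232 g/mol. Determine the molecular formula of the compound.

mol C = 0.3996 g CO₂ ÷ 44.009 g/mol = 0.0090800 mol
mol H = 2 × 0.1636 g H₂O ÷ 18.015 g/mol = 0.018163 mol
mass O = 0.1758 − (0.10906 + 0.018308) = 0.048433 g → mol O = 0.048433 ÷ 15.999 = 0.0030272 mol
Divide by the smallest (0.0030272 mol): C 2.999, H 6.000, O 1.000
Empirical formula: C3H6O
Empirical-formula mass = 58.08 g/mol; 232 ÷ 58.08 ≈ 4, so the molecular formula is C12H24O4.

C12H24O4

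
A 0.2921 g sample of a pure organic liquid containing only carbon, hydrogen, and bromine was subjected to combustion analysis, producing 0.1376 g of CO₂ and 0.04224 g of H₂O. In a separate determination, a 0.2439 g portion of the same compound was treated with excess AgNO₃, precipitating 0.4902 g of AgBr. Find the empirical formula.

C2H3Br2

mol C = 0.1376 g CO₂ ÷ 44.009 g/mol = 0.0031266 mol
mol H = 2 × 0.04224 g H₂O ÷ 18.015 g/mol = 0.0046894 mol
From the AgBr data: mol Br per gram of compound = (0.4902 ÷ 187.772) ÷ 0.2439 = 0.010704 mol/g, so in the 0.2921 g combustion sample mol Br = 0.0031265 mol
Divide by the smallest (0.0031265 mol): C 1.000, H 1.500, Br 1.000
Multiplying each by 2 gives whole numbers: C 2.00, H 3.00, Br 2.00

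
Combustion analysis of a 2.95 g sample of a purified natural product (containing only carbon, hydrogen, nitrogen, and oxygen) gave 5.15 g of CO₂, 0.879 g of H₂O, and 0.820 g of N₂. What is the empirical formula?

C6H5N3O2

mol C = 5.15 g CO₂ ÷ 44.009 g/mol = 0.1170 mol
mol H = 2 × 0.879 g H₂O ÷ 18.015 g/mol = 0.09759 mol
mol N = 2 × 0.820 g N₂ ÷ 28.014 g/mol = 0.05854 mol
mass O = 2.95 − (1.406 + 0.09837 + 0.8200) = 0.6261 g → mol O = 0.6261 ÷ 15.999 = 0.03913 mol
Divide by the smallest (0.03913 mol): C 2.990, H 2.494, N 1.496, O 1.000
Multiplying each by 2 gives whole numbers: C 5.98, H 4.99, N 2.99, O 2.00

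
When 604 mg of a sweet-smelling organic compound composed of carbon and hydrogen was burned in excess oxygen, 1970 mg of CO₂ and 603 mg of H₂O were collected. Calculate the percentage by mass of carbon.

mol C = 1.97 g CO₂ ÷ 44.009 g/mol = 0.04476 mol
mol H = 2 × 0.603 g H₂O ÷ 18.015 g/mol = 0.06694 mol
mass % C = 0.5377 g ÷ 0.604 g × 100%

89.0%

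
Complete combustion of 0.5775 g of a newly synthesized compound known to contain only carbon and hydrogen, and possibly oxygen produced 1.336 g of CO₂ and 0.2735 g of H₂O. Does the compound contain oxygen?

mol C = 1.336 g CO₂ ÷ 44.009 g/mol = 0.030357 mol
mol H = 2 × 0.2735 g H₂O ÷ 18.015 g/mol = 0.030364 mol
C and H account for only 0.39523 g of the 0.5775 g sample; the remaining 0.18227 g must be oxygen.

yes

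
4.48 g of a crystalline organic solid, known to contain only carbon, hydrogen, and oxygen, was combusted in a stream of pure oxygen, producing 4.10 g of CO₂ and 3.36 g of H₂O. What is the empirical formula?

CH4O2

mol C = 4.10 g CO₂ ÷ 44.009 g/mol = 0.09316 mol
mol H = 2 × 3.36 g H₂O ÷ 18.015 g/mol = 0.3730 mol
mass O = 4.48 − (1.119 + 0.3760) = 2.985 g → mol O = 2.985 ÷ 15.999 = 0.1866 mol
Divide by the smallest (0.09316 mol): C 1.000, H 4.004, O 2.003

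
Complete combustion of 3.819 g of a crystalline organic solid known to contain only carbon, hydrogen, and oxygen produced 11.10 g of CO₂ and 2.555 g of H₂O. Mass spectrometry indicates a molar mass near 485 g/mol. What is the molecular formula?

C32H36O4

mol C = 11.10 g CO₂ ÷ 44.009 g/mol = 0.25222 mol
mol H = 2 × 2.555 g H₂O ÷ 18.015 g/mol = 0.28365 mol
mass O = 3.819 − (3.0294 + 0.28592) = 0.50365 g → mol O = 0.50365 ÷ 15.999 = 0.031480 mol
Divide by the smallest (0.031480 mol): C 8.012, H 9.011, O 1.000
Empirical formula: C8H9O
Empirical-formula mass = 121.16 g/mol; 485 ÷ 121.16 ≈ 4, so the molecular formula is C32H36O4.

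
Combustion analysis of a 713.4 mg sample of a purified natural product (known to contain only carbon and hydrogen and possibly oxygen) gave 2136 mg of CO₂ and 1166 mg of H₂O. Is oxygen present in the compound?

no

mol C = 2.136 g CO₂ ÷ 44.009 g/mol = 0.048536 mol
mol H = 2 × 1.166 g H₂O ÷ 18.015 g/mol = 0.12945 mol
C and H together account for 0.71344 g — essentially the entire 0.7134 g sample — so the compound contains no oxygen.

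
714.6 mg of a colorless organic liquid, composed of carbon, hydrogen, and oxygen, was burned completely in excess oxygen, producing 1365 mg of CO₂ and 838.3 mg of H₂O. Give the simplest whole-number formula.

C2H6O

mol C = 1.365 g CO₂ ÷ 44.009 g/mol = 0.031016 mol
mol H = 2 × 0.8383 g H₂O ÷ 18.015 g/mol = 0.093067 mol
mass O = 0.7146 − (0.37254 + 0.093811) = 0.24825 g → mol O = 0.24825 ÷ 15.999 = 0.015517 mol
Divide by the smallest (0.015517 mol): C 1.999, H 5.998, O 1.000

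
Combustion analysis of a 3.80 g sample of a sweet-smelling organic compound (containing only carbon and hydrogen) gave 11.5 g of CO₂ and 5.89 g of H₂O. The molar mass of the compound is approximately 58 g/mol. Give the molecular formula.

mol C = 11.5 g CO₂ ÷ 44.009 g/mol = 0.2613 mol
mol H = 2 × 5.89 g H₂O ÷ 18.015 g/mol = 0.6539 mol
Divide by the smallest (0.2613 mol): C 1.000, H 2.502
Multiplying each by 2 gives whole numbers: C 2.00, H 5.00
Empirical formula: C2H5
Empirical-formula mass = 29.06 g/mol; 58 ÷ 29.06 ≈ 2, so the molecular formula is C4H10.

C4H10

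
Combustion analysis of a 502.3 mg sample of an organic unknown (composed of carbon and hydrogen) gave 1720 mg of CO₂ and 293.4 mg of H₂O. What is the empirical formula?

C6H5

mol C = 1.720 g CO₂ ÷ 44.009 g/mol = 0.039083 mol
mol H = 2 × 0.2934 g H₂O ÷ 18.015 g/mol = 0.032573 mol
Divide by the smallest (0.032573 mol): C 1.200, H 1.000
Multiplying each by 5 gives whole numbers: C 6.00, H 5.00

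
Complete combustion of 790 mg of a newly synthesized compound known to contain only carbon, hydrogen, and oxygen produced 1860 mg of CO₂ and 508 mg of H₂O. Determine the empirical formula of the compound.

C3H4O

mol C = 1.86 g CO₂ ÷ 44.009 g/mol = 0.04226 mol
mol H = 2 × 0.508 g H₂O ÷ 18.015 g/mol = 0.05640 mol
mass O = 0.790 − (0.5076 + 0.05685) = 0.2255 g → mol O = 0.2255 ÷ 15.999 = 0.01410 mol
Divide by the smallest (0.01410 mol): C 2.998, H 4.001, O 1.000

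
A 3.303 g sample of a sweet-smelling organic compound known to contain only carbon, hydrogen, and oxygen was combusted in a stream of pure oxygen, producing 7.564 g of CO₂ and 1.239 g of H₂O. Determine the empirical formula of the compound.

C5H4O2

mol C = 7.564 g CO₂ ÷ 44.009 g/mol = 0.17187 mol
mol H = 2 × 1.239 g H₂O ÷ 18.015 g/mol = 0.13755 mol
mass O = 3.303 − (2.0644 + 0.13865) = 1.1000 g → mol O = 1.1000 ÷ 15.999 = 0.068752 mol
Divide by the smallest (0.068752 mol): C 2.500, H 2.001, O 1.000
Multiplying each by 2 gives whole numbers: C 5.00, H 4.00, O 2.00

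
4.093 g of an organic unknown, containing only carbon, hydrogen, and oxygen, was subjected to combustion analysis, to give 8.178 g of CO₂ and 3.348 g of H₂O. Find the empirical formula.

C2H4O

mol C = 8.178 g CO₂ ÷ 44.009 g/mol = 0.18583 mol
mol H = 2 × 3.348 g H₂O ÷ 18.015 g/mol = 0.37169 mol
mass O = 4.093 − (2.2320 + 0.37466) = 1.4864 g → mol O = 1.4864 ÷ 15.999 = 0.092905 mol
Divide by the smallest (0.092905 mol): C 2.000, H 4.001, O 1.000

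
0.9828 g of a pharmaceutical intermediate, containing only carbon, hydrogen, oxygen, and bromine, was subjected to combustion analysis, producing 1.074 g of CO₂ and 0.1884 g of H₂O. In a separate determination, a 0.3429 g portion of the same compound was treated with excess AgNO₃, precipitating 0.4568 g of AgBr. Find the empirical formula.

mol C = 1.074 g CO₂ ÷ 44.009 g/mol = 0.024404 mol
mol H = 2 × 0.1884 g H₂O ÷ 18.015 g/mol = 0.020916 mol
From the AgBr data: mol Br per gram of compound = (0.4568 ÷ 187.772) ÷ 0.3429 = 0.0070946 mol/g, so in the 0.9828 g combustion sample mol Br = 0.0069726 mol
mass O = 0.9828 − (0.29312 + 0.021083 + 0.55714) = 0.11146 g → mol O = 0.11146 ÷ 15.999 = 0.0069669 mol
Divide by the smallest (0.0069669 mol): C 3.503, H 3.002, Br 1.001, O 1.000
Multiplying each by 2 gives whole numbers: C 7.01, H 6.00, Br 2.00, O 2.00

C7H6Br2O2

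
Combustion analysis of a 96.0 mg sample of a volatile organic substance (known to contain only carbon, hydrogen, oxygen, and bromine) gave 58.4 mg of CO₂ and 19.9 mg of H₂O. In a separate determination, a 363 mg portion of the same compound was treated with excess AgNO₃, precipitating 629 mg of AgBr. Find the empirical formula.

C3H5Br2O

mol C = 0.0584 g CO₂ ÷ 44.009 g/mol = 0.001327 mol
mol H = 2 × 0.0199 g H₂O ÷ 18.015 g/mol = 0.002209 mol
From the AgBr data: mol Br per gram of compound = (0.629 ÷ 187.772) ÷ 0.363 = 0.009228 mol/g, so in the 0.0960 g combustion sample mol Br = 0.0008859 mol
mass O = 0.0960 − (0.01594 + 0.002227 + 0.07079) = 0.007048 g → mol O = 0.007048 ÷ 15.999 = 0.0004405 mol
Divide by the smallest (0.0004405 mol): C 3.012, H 5.015, Br 2.011, O 1.000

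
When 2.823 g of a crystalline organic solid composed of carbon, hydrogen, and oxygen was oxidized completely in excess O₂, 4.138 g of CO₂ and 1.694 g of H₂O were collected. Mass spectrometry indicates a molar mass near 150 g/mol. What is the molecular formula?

mol C = 4.138 g CO₂ ÷ 44.009 g/mol = 0.094026 mol
mol H = 2 × 1.694 g H₂O ÷ 18.015 g/mol = 0.18807 mol
mass O = 2.823 − (1.1293 + 0.18957) = 1.5041 g → mol O = 1.5041 ÷ 15.999 = 0.094011 mol
Divide by the smallest (0.094011 mol): C 1.000, H 2.000, O 1.000
Empirical formula: CH2O
Empirical-formula mass = 30.03 g/mol; 150 ÷ 30.03 ≈ 5, so the molecular formula is C5H10O5.

C5H10O5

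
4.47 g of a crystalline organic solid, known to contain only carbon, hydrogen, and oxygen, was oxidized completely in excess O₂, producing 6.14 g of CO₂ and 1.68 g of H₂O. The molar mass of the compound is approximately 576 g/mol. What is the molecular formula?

mol C = 6.14 g CO₂ ÷ 44.009 g/mol = 0.1395 mol
mol H = 2 × 1.68 g H₂O ÷ 18.015 g/mol = 0.1865 mol
mass O = 4.47 − (1.676 + 0.1880) = 2.606 g → mol O = 2.606 ÷ 15.999 = 0.1629 mol
Divide by the smallest (0.1395 mol): C 1.000, H 1.337, O 1.168
Multiplying each by 6 gives whole numbers: C 6.00, H 8.02, O 7.01
Empirical formula: C6H8O7
Empirical-formula mass = 192.12 g/mol; 576 ÷ 192.12 ≈ 3, so the molecular formula is C18H24O21.

C18H24O21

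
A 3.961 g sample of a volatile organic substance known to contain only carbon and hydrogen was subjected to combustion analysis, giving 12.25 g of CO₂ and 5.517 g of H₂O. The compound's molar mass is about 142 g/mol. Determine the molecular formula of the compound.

C10H22

mol C = 12.25 g CO₂ ÷ 44.009 g/mol = 0.27835 mol
mol H = 2 × 5.517 g H₂O ÷ 18.015 g/mol = 0.61249 mol
Divide by the smallest (0.27835 mol): C 1.000, H 2.200
Multiplying each by 5 gives whole numbers: C 5.00, H 11.00
Empirical formula: C5H11
Empirical-formula mass = 71.14 g/mol; 142 ÷ 71.14 ≈ 2, so the molecular formula is C10H22.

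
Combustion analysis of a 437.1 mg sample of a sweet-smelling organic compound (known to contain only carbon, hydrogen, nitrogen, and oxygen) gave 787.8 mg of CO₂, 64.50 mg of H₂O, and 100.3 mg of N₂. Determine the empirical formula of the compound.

C5H2N2O2

mol C = 0.7878 g CO₂ ÷ 44.009 g/mol = 0.017901 mol
mol H = 2 × 0.06450 g H₂O ÷ 18.015 g/mol = 0.0071607 mol
mol N = 2 × 0.1003 g N₂ ÷ 28.014 g/mol = 0.0071607 mol
mass O = 0.4371 − (0.21501 + 0.0072180 + 0.10030) = 0.11457 g → mol O = 0.11457 ÷ 15.999 = 0.0071614 mol
Divide by the smallest (0.0071607 mol): C 2.500, H 1.000, N 1.000, O 1.000
Multiplying each by 2 gives whole numbers: C 5.00, H 2.00, N 2.00, O 2.00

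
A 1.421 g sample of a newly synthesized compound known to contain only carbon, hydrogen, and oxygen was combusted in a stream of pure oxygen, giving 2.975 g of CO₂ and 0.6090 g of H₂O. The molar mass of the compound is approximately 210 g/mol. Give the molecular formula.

mol C = 2.975 g CO₂ ÷ 44.009 g/mol = 0.067600 mol
mol H = 2 × 0.6090 g H₂O ÷ 18.015 g/mol = 0.067610 mol
mass O = 1.421 − (0.81194 + 0.068151) = 0.54091 g → mol O = 0.54091 ÷ 15.999 = 0.033809 mol
Divide by the smallest (0.033809 mol): C 1.999, H 2.000, O 1.000
Empirical formula: C2H2O
Empirical-formula mass = 42.04 g/mol; 210 ÷ 42.04 ≈ 5, so the molecular formula is C10H10O5.

C10H10O5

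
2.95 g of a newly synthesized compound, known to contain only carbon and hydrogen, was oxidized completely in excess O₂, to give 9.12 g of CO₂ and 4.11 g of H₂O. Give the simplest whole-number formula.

mol C = 9.12 g CO₂ ÷ 44.009 g/mol = 0.2072 mol
mol H = 2 × 4.11 g H₂O ÷ 18.015 g/mol = 0.4563 mol
Divide by the smallest (0.2072 mol): C 1.000, H 2.202
Multiplying each by 5 gives whole numbers: C 5.00, H 11.01

C5H11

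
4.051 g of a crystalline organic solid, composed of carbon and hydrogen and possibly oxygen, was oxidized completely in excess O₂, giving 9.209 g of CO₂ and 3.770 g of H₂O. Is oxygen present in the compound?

mol C = 9.209 g CO₂ ÷ 44.009 g/mol = 0.20925 mol
mol H = 2 × 3.770 g H₂O ÷ 18.015 g/mol = 0.41854 mol
C and H account for only 2.9352 g of the 4.051 g sample; the remaining 1.1158 g must be oxygen.

yes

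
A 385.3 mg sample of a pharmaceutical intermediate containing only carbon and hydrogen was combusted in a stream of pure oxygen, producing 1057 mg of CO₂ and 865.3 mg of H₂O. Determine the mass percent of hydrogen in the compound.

mol C = 1.057 g CO₂ ÷ 44.009 g/mol = 0.024018 mol
mol H = 2 × 0.8653 g H₂O ÷ 18.015 g/mol = 0.096064 mol
mass % H = 0.096833 g ÷ 0.3853 g × 100%

25.13%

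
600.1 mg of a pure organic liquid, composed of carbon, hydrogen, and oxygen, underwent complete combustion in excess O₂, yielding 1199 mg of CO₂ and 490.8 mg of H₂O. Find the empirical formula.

mol C = 1.199 g CO₂ ÷ 44.009 g/mol = 0.027244 mol
mol H = 2 × 0.4908 g H₂O ÷ 18.015 g/mol = 0.054488 mol
mass O = 0.6001 − (0.32723 + 0.054924) = 0.21794 g → mol O = 0.21794 ÷ 15.999 = 0.013622 mol
Divide by the smallest (0.013622 mol): C 2.000, H 4.000, O 1.000

C2H4O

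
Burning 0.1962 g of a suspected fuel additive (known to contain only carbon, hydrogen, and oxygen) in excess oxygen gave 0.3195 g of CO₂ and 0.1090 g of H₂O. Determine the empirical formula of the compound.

mol C = 0.3195 g CO₂ ÷ 44.009 g/mol = 0.0072599 mol
mol H = 2 × 0.1090 g H₂O ÷ 18.015 g/mol = 0.012101 mol
mass O = 0.1962 − (0.087198 + 0.012198) = 0.096804 g → mol O = 0.096804 ÷ 15.999 = 0.0060506 mol
Divide by the smallest (0.0060506 mol): C 1.200, H 2.000, O 1.000
Multiplying each by 5 gives whole numbers: C 6.00, H 10.00, O 5.00

C6H10O5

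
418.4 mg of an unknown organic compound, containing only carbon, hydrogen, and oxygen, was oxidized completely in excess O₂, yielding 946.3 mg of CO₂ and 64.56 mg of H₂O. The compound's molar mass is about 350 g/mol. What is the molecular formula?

C18H6O8

mol C = 0.9463 g CO₂ ÷ 44.009 g/mol = 0.021502 mol
mol H = 2 × 0.06456 g H₂O ÷ 18.015 g/mol = 0.0071674 mol
mass O = 0.4184 − (0.25827 + 0.0072247) = 0.15291 g → mol O = 0.15291 ÷ 15.999 = 0.0095575 mol
Divide by the smallest (0.0071674 mol): C 3.000, H 1.000, O 1.333
Multiplying each by 3 gives whole numbers: C 9.00, H 3.00, O 4.00
Empirical formula: C9H3O4
Empirical-formula mass = 175.12 g/mol; 350 ÷ 175.12 ≈ 2, so the molecular formula is C18H6O8.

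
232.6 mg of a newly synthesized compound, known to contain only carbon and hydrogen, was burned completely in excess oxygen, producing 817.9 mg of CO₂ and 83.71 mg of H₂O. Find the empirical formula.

mol C = 0.8179 g CO₂ ÷ 44.009 g/mol = 0.018585 mol
mol H = 2 × 0.08371 g H₂O ÷ 18.015 g/mol = 0.0092934 mol
Divide by the smallest (0.0092934 mol): C 2.000, H 1.000

C2H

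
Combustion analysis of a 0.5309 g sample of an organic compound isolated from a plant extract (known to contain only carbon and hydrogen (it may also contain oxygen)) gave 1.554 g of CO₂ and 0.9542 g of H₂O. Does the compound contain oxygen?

mol C = 1.554 g CO₂ ÷ 44.009 g/mol = 0.035311 mol
mol H = 2 × 0.9542 g H₂O ÷ 18.015 g/mol = 0.10593 mol
C and H together account for 0.53090 g — essentially the entire 0.5309 g sample — so the compound contains no oxygen.

no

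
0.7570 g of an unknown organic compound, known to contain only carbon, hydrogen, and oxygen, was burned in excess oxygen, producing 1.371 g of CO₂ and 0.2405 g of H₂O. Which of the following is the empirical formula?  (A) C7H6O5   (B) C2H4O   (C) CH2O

mol C = 1.371 g CO₂ ÷ 44.009 g/mol = 0.031153 mol
mol H = 2 × 0.2405 g H₂O ÷ 18.015 g/mol = 0.026700 mol
mass O = 0.7570 − (0.37418 + 0.026914) = 0.35591 g → mol O = 0.35591 ÷ 15.999 = 0.022246 mol
Divide by the smallest (0.022246 mol): C 1.400, H 1.200, O 1.000
Multiplying each by 5 gives whole numbers: C 7.00, H 6.00, O 5.00

(A) C7H6O5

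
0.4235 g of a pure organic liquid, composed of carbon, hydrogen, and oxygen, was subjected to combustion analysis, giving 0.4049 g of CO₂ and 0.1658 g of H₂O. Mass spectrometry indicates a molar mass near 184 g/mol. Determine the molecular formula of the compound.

C4H8O8

mol C = 0.4049 g CO₂ ÷ 44.009 g/mol = 0.0092004 mol
mol H = 2 × 0.1658 g H₂O ÷ 18.015 g/mol = 0.018407 mol
mass O = 0.4235 − (0.11051 + 0.018554) = 0.29444 g → mol O = 0.29444 ÷ 15.999 = 0.018404 mol
Divide by the smallest (0.0092004 mol): C 1.000, H 2.001, O 2.000
Empirical formula: CH2O2
Empirical-formula mass = 46.02 g/mol; 184 ÷ 46.02 ≈ 4, so the molecular formula is C4H8O8.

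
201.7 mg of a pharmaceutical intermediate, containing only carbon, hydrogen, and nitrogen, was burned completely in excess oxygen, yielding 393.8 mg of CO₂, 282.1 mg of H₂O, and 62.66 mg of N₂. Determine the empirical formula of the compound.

C2H7N

mol C = 0.3938 g CO₂ ÷ 44.009 g/mol = 0.0089482 mol
mol H = 2 × 0.2821 g H₂O ÷ 18.015 g/mol = 0.031318 mol
mol N = 2 × 0.06266 g N₂ ÷ 28.014 g/mol = 0.0044735 mol
Divide by the smallest (0.0044735 mol): C 2.000, H 7.001, N 1.000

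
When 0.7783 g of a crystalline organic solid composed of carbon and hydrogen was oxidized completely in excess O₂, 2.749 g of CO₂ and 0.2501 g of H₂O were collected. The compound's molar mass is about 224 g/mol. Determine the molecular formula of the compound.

mol C = 2.749 g CO₂ ÷ 44.009 g/mol = 0.062464 mol
mol H = 2 × 0.2501 g H₂O ÷ 18.015 g/mol = 0.027766 mol
Divide by the smallest (0.027766 mol): C 2.250, H 1.000
Multiplying each by 4 gives whole numbers: C 9.00, H 4.00
Empirical formula: C9H4
Empirical-formula mass = 112.13 g/mol; 224 ÷ 112.13 ≈ 2, so the molecular formula is C18H8.

C18H8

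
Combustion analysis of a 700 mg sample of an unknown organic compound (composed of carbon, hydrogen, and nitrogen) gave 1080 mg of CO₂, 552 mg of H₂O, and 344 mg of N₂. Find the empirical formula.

mol C = 1.08 g CO₂ ÷ 44.009 g/mol = 0.02454 mol
mol H = 2 × 0.552 g H₂O ÷ 18.015 g/mol = 0.06128 mol
mol N = 2 × 0.344 g N₂ ÷ 28.014 g/mol = 0.02456 mol
Divide by the smallest (0.02454 mol): C 1.000, H 2.497, N 1.001
Multiplying each by 2 gives whole numbers: C 2.00, H 4.99, N 2.00

C2H5N2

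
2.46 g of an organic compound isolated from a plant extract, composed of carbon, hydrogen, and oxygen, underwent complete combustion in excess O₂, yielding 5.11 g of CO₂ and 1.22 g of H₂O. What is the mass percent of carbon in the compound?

mol C = 5.11 g CO₂ ÷ 44.009 g/mol = 0.1161 mol
mol H = 2 × 1.22 g H₂O ÷ 18.015 g/mol = 0.1354 mol
mass O = 2.46 − (1.395 + 0.1365) = 0.9288 g → mol O = 0.9288 ÷ 15.999 = 0.05806 mol
mass % C = 1.395 g ÷ 2.46 g × 100%

56.7%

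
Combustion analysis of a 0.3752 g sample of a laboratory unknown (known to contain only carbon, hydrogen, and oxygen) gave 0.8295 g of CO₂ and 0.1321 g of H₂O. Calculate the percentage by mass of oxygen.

35.72%

mol C = 0.8295 g CO₂ ÷ 44.009 g/mol = 0.018848 mol
mol H = 2 × 0.1321 g H₂O ÷ 18.015 g/mol = 0.014666 mol
mass O = 0.3752 − (0.22639 + 0.014783) = 0.13403 g → mol O = 0.13403 ÷ 15.999 = 0.0083773 mol
mass % O = 0.13403 g ÷ 0.3752 g × 100%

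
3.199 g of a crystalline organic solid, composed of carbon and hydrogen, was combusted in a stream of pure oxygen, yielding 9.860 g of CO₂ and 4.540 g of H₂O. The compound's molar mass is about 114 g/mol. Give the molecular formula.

mol C = 9.860 g CO₂ ÷ 44.009 g/mol = 0.22405 mol
mol H = 2 × 4.540 g H₂O ÷ 18.015 g/mol = 0.50402 mol
Divide by the smallest (0.22405 mol): C 1.000, H 2.250
Multiplying each by 4 gives whole numbers: C 4.00, H 9.00
Empirical formula: C4H9
Empirical-formula mass = 57.12 g/mol; 114 ÷ 57.12 ≈ 2, so the molecular formula is C8H18.

C8H18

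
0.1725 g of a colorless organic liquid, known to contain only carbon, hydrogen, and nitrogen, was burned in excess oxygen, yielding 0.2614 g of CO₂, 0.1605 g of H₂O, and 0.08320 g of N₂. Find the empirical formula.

CH3N

mol C = 0.2614 g CO₂ ÷ 44.009 g/mol = 0.0059397 mol
mol H = 2 × 0.1605 g H₂O ÷ 18.015 g/mol = 0.017818 mol
mol N = 2 × 0.08320 g N₂ ÷ 28.014 g/mol = 0.0059399 mol
Divide by the smallest (0.0059397 mol): C 1.000, H 3.000, N 1.000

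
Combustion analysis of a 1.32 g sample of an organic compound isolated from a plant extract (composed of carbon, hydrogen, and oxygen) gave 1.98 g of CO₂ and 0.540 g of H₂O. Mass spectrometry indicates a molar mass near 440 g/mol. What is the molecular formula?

C15H20O15

mol C = 1.98 g CO₂ ÷ 44.009 g/mol = 0.04499 mol
mol H = 2 × 0.540 g H₂O ÷ 18.015 g/mol = 0.05995 mol
mass O = 1.32 − (0.5404 + 0.06043) = 0.7192 g → mol O = 0.7192 ÷ 15.999 = 0.04495 mol
Divide by the smallest (0.04495 mol): C 1.001, H 1.334, O 1.000
Multiplying each by 3 gives whole numbers: C 3.00, H 4.00, O 3.00
Empirical formula: C3H4O3
Empirical-formula mass = 88.06 g/mol; 440 ÷ 88.06 ≈ 5, so the molecular formula is C15H20O15.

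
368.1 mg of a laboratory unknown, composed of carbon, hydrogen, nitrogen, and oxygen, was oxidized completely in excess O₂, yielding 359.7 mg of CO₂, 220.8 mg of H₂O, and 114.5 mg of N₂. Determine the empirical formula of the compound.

CH3NO

mol C = 0.3597 g CO₂ ÷ 44.009 g/mol = 0.0081733 mol
mol H = 2 × 0.2208 g H₂O ÷ 18.015 g/mol = 0.024513 mol
mol N = 2 × 0.1145 g N₂ ÷ 28.014 g/mol = 0.0081745 mol
mass O = 0.3681 − (0.098170 + 0.024709 + 0.11450) = 0.13072 g → mol O = 0.13072 ÷ 15.999 = 0.0081706 mol
Divide by the smallest (0.0081706 mol): C 1.000, H 3.000, N 1.000, O 1.000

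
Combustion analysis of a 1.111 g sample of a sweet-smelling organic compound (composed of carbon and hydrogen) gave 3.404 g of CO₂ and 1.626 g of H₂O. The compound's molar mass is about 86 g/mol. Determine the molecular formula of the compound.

C6H14

mol C = 3.404 g CO₂ ÷ 44.009 g/mol = 0.077348 mol
mol H = 2 × 1.626 g H₂O ÷ 18.015 g/mol = 0.18052 mol
Divide by the smallest (0.077348 mol): C 1.000, H 2.334
Multiplying each by 3 gives whole numbers: C 3.00, H 7.00
Empirical formula: C3H7
Empirical-formula mass = 43.09 g/mol; 86 ÷ 43.09 ≈ 2, so the molecular formula is C6H14.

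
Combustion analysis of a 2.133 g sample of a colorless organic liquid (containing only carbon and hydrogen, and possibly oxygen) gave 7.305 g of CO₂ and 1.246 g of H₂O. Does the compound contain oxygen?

no

mol C = 7.305 g CO₂ ÷ 44.009 g/mol = 0.16599 mol
mol H = 2 × 1.246 g H₂O ÷ 18.015 g/mol = 0.13833 mol
C and H together account for 2.1331 g — essentially the entire 2.133 g sample — so the compound contains no oxygen.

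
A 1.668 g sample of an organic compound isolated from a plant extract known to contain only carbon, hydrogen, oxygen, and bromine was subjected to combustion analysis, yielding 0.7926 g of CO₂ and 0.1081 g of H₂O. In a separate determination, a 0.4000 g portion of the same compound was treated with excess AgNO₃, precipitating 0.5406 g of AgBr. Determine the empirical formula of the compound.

mol C = 0.7926 g CO₂ ÷ 44.009 g/mol = 0.018010 mol
mol H = 2 × 0.1081 g H₂O ÷ 18.015 g/mol = 0.012001 mol
From the AgBr data: mol Br per gram of compound = (0.5406 ÷ 187.772) ÷ 0.4000 = 0.0071976 mol/g, so in the 1.668 g combustion sample mol Br = 0.012006 mol
mass O = 1.668 − (0.21632 + 0.012097 + 0.95929) = 0.48030 g → mol O = 0.48030 ÷ 15.999 = 0.030020 mol
Divide by the smallest (0.012001 mol): C 1.501, H 1.000, Br 1.000, O 2.501
Multiplying each by 2 gives whole numbers: C 3.00, H 2.00, Br 2.00, O 5.00

C3H2Br2O5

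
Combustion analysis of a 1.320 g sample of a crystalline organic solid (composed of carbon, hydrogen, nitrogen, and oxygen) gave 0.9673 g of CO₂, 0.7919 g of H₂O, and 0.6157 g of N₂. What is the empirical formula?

CH4N2O

mol C = 0.9673 g CO₂ ÷ 44.009 g/mol = 0.021980 mol
mol H = 2 × 0.7919 g H₂O ÷ 18.015 g/mol = 0.087916 mol
mol N = 2 × 0.6157 g N₂ ÷ 28.014 g/mol = 0.043957 mol
mass O = 1.320 − (0.26400 + 0.088619 + 0.61570) = 0.35168 g → mol O = 0.35168 ÷ 15.999 = 0.021982 mol
Divide by the smallest (0.021980 mol): C 1.000, H 4.000, N 2.000, O 1.000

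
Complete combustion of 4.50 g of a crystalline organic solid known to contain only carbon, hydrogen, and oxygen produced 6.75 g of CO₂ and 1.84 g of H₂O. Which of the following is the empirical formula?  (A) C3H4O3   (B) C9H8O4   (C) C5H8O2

mol C = 6.75 g CO₂ ÷ 44.009 g/mol = 0.1534 mol
mol H = 2 × 1.84 g H₂O ÷ 18.015 g/mol = 0.2043 mol
mass O = 4.50 − (1.842 + 0.2059) = 2.452 g → mol O = 2.452 ÷ 15.999 = 0.1533 mol
Divide by the smallest (0.1533 mol): C 1.001, H 1.333, O 1.000
Multiplying each by 3 gives whole numbers: C 3.00, H 4.00, O 3.00

(A) C3H4O3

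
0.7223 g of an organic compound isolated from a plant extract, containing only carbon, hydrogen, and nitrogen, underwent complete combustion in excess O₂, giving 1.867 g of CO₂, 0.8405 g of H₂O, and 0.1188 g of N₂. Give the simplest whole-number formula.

mol C = 1.867 g CO₂ ÷ 44.009 g/mol = 0.042423 mol
mol H = 2 × 0.8405 g H₂O ÷ 18.015 g/mol = 0.093311 mol
mol N = 2 × 0.1188 g N₂ ÷ 28.014 g/mol = 0.0084815 mol
Divide by the smallest (0.0084815 mol): C 5.002, H 11.002, N 1.000

C5H11N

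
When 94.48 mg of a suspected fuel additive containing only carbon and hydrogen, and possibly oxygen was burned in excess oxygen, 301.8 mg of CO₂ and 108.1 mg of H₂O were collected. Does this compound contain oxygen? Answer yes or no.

mol C = 0.3018 g CO₂ ÷ 44.009 g/mol = 0.0068577 mol
mol H = 2 × 0.1081 g H₂O ÷ 18.015 g/mol = 0.012001 mol
C and H together account for 0.094465 g — essentially the entire 0.09448 g sample — so the compound contains no oxygen.

no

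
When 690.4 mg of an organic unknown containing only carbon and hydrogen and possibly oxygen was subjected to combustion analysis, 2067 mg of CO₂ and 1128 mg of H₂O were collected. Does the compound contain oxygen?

no

mol C = 2.067 g CO₂ ÷ 44.009 g/mol = 0.046968 mol
mol H = 2 × 1.128 g H₂O ÷ 18.015 g/mol = 0.12523 mol
C and H together account for 0.69036 g — essentially the entire 0.6904 g sample — so the compound contains no oxygen.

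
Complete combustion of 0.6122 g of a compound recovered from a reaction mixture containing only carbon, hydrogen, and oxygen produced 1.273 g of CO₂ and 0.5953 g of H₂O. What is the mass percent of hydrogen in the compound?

10.88%

mol C = 1.273 g CO₂ ÷ 44.009 g/mol = 0.028926 mol
mol H = 2 × 0.5953 g H₂O ÷ 18.015 g/mol = 0.066089 mol
mass O = 0.6122 − (0.34743 + 0.066618) = 0.19815 g → mol O = 0.19815 ÷ 15.999 = 0.012385 mol
mass % H = 0.066618 g ÷ 0.6122 g × 100%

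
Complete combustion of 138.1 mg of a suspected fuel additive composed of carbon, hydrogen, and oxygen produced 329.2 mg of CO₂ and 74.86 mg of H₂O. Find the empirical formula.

C9H10O3

mol C = 0.3292 g CO₂ ÷ 44.009 g/mol = 0.0074803 mol
mol H = 2 × 0.07486 g H₂O ÷ 18.015 g/mol = 0.0083109 mol
mass O = 0.1381 − (0.089846 + 0.0083773) = 0.039877 g → mol O = 0.039877 ÷ 15.999 = 0.0024925 mol
Divide by the smallest (0.0024925 mol): C 3.001, H 3.334, O 1.000
Multiplying each by 3 gives whole numbers: C 9.00, H 10.00, O 3.00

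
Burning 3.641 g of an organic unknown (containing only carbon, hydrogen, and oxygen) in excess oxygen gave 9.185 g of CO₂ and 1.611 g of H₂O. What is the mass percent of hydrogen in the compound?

mol C = 9.185 g CO₂ ÷ 44.009 g/mol = 0.20871 mol
mol H = 2 × 1.611 g H₂O ÷ 18.015 g/mol = 0.17885 mol
mass O = 3.641 − (2.5068 + 0.18028) = 0.95393 g → mol O = 0.95393 ÷ 15.999 = 0.059625 mol
mass % H = 0.18028 g ÷ 3.641 g × 100%

4.95%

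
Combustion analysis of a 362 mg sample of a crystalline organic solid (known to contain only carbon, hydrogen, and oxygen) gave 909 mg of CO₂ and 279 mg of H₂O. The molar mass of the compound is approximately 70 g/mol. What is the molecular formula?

mol C = 0.909 g CO₂ ÷ 44.009 g/mol = 0.02065 mol
mol H = 2 × 0.279 g H₂O ÷ 18.015 g/mol = 0.03097 mol
mass O = 0.362 − (0.2481 + 0.03122) = 0.08269 g → mol O = 0.08269 ÷ 15.999 = 0.005169 mol
Divide by the smallest (0.005169 mol): C 3.996, H 5.993, O 1.000
Empirical formula: C4H6O
Empirical-formula mass = 70.09 g/mol; 70 ÷ 70.09 ≈ 1, so the molecular formula is C4H6O.

C4H6O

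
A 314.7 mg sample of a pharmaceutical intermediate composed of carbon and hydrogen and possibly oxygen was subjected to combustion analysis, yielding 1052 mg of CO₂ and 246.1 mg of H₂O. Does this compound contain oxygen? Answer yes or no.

no

mol C = 1.052 g CO₂ ÷ 44.009 g/mol = 0.023904 mol
mol H = 2 × 0.2461 g H₂O ÷ 18.015 g/mol = 0.027322 mol
C and H together account for 0.31465 g — essentially the entire 0.3147 g sample — so the compound contains no oxygen.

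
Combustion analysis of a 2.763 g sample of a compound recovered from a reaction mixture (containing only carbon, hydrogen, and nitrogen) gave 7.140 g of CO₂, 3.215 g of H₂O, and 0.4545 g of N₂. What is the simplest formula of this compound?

mol C = 7.140 g CO₂ ÷ 44.009 g/mol = 0.16224 mol
mol H = 2 × 3.215 g H₂O ÷ 18.015 g/mol = 0.35692 mol
mol N = 2 × 0.4545 g N₂ ÷ 28.014 g/mol = 0.032448 mol
Divide by the smallest (0.032448 mol): C 5.000, H 11.000, N 1.000

C5H11N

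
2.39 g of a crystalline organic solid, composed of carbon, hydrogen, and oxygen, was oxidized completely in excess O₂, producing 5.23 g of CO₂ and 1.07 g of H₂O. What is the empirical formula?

mol C = 5.23 g CO₂ ÷ 44.009 g/mol = 0.1188 mol
mol H = 2 × 1.07 g H₂O ÷ 18.015 g/mol = 0.1188 mol
mass O = 2.39 − (1.427 + 0.1197) = 0.8429 g → mol O = 0.8429 ÷ 15.999 = 0.05268 mol
Divide by the smallest (0.05268 mol): C 2.256, H 2.255, O 1.000
Multiplying each by 4 gives whole numbers: C 9.02, H 9.02, O 4.00

C9H9O4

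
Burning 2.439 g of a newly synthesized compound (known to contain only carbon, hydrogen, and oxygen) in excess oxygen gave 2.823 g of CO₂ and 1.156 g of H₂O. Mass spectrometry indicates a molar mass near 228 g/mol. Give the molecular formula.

mol C = 2.823 g CO₂ ÷ 44.009 g/mol = 0.064146 mol
mol H = 2 × 1.156 g H₂O ÷ 18.015 g/mol = 0.12834 mol
mass O = 2.439 − (0.77046 + 0.12936) = 1.5392 g → mol O = 1.5392 ÷ 15.999 = 0.096205 mol
Divide by the smallest (0.064146 mol): C 1.000, H 2.001, O 1.500
Multiplying each by 2 gives whole numbers: C 2.00, H 4.00, O 3.00
Empirical formula: C2H4O3
Empirical-formula mass = 76.05 g/mol; 228 ÷ 76.05 ≈ 3, so the molecular formula is C6H12O9.

C6H12O9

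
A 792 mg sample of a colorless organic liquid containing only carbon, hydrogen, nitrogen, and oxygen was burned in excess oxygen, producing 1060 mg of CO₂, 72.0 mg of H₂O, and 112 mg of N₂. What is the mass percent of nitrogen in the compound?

mol C = 1.06 g CO₂ ÷ 44.009 g/mol = 0.02409 mol
mol H = 2 × 0.0720 g H₂O ÷ 18.015 g/mol = 0.007993 mol
mol N = 2 × 0.112 g N₂ ÷ 28.014 g/mol = 0.007996 mol
mass O = 0.792 − (0.2893 + 0.008057 + 0.1120) = 0.3826 g → mol O = 0.3826 ÷ 15.999 = 0.02392 mol
mass % N = 0.1120 g ÷ 0.792 g × 100%

14.1%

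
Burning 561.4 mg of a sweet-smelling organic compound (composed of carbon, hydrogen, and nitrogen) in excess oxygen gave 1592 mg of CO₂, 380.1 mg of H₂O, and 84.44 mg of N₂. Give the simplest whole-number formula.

mol C = 1.592 g CO₂ ÷ 44.009 g/mol = 0.036174 mol
mol H = 2 × 0.3801 g H₂O ÷ 18.015 g/mol = 0.042198 mol
mol N = 2 × 0.08444 g N₂ ÷ 28.014 g/mol = 0.0060284 mol
Divide by the smallest (0.0060284 mol): C 6.001, H 7.000, N 1.000

C6H7N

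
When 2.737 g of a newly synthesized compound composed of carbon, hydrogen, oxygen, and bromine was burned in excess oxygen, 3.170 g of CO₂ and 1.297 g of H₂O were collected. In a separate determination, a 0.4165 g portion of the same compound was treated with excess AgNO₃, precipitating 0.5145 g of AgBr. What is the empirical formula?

mol C = 3.170 g CO₂ ÷ 44.009 g/mol = 0.072031 mol
mol H = 2 × 1.297 g H₂O ÷ 18.015 g/mol = 0.14399 mol
From the AgBr data: mol Br per gram of compound = (0.5145 ÷ 187.772) ÷ 0.4165 = 0.0065787 mol/g, so in the 2.737 g combustion sample mol Br = 0.018006 mol
mass O = 2.737 − (0.86516 + 0.14514 + 1.4387) = 0.28795 g → mol O = 0.28795 ÷ 15.999 = 0.017998 mol
Divide by the smallest (0.017998 mol): C 4.002, H 8.000, Br 1.000, O 1.000

C4H8BrO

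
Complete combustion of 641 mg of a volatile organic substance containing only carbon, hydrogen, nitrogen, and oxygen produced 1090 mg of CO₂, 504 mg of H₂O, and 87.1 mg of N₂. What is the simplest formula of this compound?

mol C = 1.09 g CO₂ ÷ 44.009 g/mol = 0.02477 mol
mol H = 2 × 0.504 g H₂O ÷ 18.015 g/mol = 0.05595 mol
mol N = 2 × 0.0871 g N₂ ÷ 28.014 g/mol = 0.006218 mol
mass O = 0.641 − (0.2975 + 0.05640 + 0.08710) = 0.2000 g → mol O = 0.2000 ÷ 15.999 = 0.01250 mol
Divide by the smallest (0.006218 mol): C 3.983, H 8.998, N 1.000, O 2.010

C4H9NO2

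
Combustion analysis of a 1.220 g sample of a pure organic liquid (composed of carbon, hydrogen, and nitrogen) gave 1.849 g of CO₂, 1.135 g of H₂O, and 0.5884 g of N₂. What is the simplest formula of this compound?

CH3N

mol C = 1.849 g CO₂ ÷ 44.009 g/mol = 0.042014 mol
mol H = 2 × 1.135 g H₂O ÷ 18.015 g/mol = 0.12601 mol
mol N = 2 × 0.5884 g N₂ ÷ 28.014 g/mol = 0.042008 mol
Divide by the smallest (0.042008 mol): C 1.000, H 3.000, N 1.000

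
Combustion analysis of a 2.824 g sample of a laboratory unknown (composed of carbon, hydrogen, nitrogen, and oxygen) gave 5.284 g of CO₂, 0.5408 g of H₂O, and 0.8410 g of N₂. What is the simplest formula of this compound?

mol C = 5.284 g CO₂ ÷ 44.009 g/mol = 0.12007 mol
mol H = 2 × 0.5408 g H₂O ÷ 18.015 g/mol = 0.060039 mol
mol N = 2 × 0.8410 g N₂ ÷ 28.014 g/mol = 0.060041 mol
mass O = 2.824 − (1.4421 + 0.060519 + 0.84100) = 0.48036 g → mol O = 0.48036 ÷ 15.999 = 0.030025 mol
Divide by the smallest (0.030025 mol): C 3.999, H 2.000, N 2.000, O 1.000

C4H2N2O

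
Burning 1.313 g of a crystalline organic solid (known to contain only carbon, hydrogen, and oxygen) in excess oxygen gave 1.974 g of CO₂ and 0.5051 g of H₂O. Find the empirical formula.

mol C = 1.974 g CO₂ ÷ 44.009 g/mol = 0.044854 mol
mol H = 2 × 0.5051 g H₂O ÷ 18.015 g/mol = 0.056075 mol
mass O = 1.313 − (0.53875 + 0.056524) = 0.71773 g → mol O = 0.71773 ÷ 15.999 = 0.044861 mol
Divide by the smallest (0.044854 mol): C 1.000, H 1.250, O 1.000
Multiplying each by 4 gives whole numbers: C 4.00, H 5.00, O 4.00

C4H5O4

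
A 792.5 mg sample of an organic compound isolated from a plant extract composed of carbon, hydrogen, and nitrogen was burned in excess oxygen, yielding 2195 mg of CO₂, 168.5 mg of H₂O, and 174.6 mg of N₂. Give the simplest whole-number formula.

C8H3N2

mol C = 2.195 g CO₂ ÷ 44.009 g/mol = 0.049876 mol
mol H = 2 × 0.1685 g H₂O ÷ 18.015 g/mol = 0.018707 mol
mol N = 2 × 0.1746 g N₂ ÷ 28.014 g/mol = 0.012465 mol
Divide by the smallest (0.012465 mol): C 4.001, H 1.501, N 1.000
Multiplying each by 2 gives whole numbers: C 8.00, H 3.00, N 2.00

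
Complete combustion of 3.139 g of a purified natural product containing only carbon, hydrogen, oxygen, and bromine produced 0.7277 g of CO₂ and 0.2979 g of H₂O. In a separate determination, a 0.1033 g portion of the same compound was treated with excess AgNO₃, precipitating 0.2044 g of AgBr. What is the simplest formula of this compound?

CH2Br2O

mol C = 0.7277 g CO₂ ÷ 44.009 g/mol = 0.016535 mol
mol H = 2 × 0.2979 g H₂O ÷ 18.015 g/mol = 0.033072 mol
From the AgBr data: mol Br per gram of compound = (0.2044 ÷ 187.772) ÷ 0.1033 = 0.010538 mol/g, so in the 3.139 g combustion sample mol Br = 0.033078 mol
mass O = 3.139 − (0.19860 + 0.033337 + 2.6431) = 0.26398 g → mol O = 0.26398 ÷ 15.999 = 0.016500 mol
Divide by the smallest (0.016500 mol): C 1.002, H 2.004, Br 2.005, O 1.000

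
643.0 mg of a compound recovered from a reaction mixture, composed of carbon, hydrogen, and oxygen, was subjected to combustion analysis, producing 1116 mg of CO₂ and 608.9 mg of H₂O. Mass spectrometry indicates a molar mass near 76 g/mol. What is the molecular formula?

mol C = 1.116 g CO₂ ÷ 44.009 g/mol = 0.025358 mol
mol H = 2 × 0.6089 g H₂O ÷ 18.015 g/mol = 0.067599 mol
mass O = 0.6430 − (0.30458 + 0.068140) = 0.27028 g → mol O = 0.27028 ÷ 15.999 = 0.016894 mol
Divide by the smallest (0.016894 mol): C 1.501, H 4.001, O 1.000
Multiplying each by 2 gives whole numbers: C 3.00, H 8.00, O 2.00
Empirical formula: C3H8O2
Empirical-formula mass = 76.09 g/mol; 76 ÷ 76.09 ≈ 1, so the molecular formula is C3H8O2.

C3H8O2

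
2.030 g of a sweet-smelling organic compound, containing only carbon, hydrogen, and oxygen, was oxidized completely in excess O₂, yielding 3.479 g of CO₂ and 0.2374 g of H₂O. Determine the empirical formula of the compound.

mol C = 3.479 g CO₂ ÷ 44.009 g/mol = 0.079052 mol
mol H = 2 × 0.2374 g H₂O ÷ 18.015 g/mol = 0.026356 mol
mass O = 2.030 − (0.94949 + 0.026567) = 1.0539 g → mol O = 1.0539 ÷ 15.999 = 0.065875 mol
Divide by the smallest (0.026356 mol): C 2.999, H 1.000, O 2.499
Multiplying each by 2 gives whole numbers: C 6.00, H 2.00, O 5.00

C6H2O5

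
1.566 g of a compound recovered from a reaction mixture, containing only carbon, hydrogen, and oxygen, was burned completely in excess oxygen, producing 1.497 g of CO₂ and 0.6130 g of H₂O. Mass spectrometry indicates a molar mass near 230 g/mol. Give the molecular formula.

mol C = 1.497 g CO₂ ÷ 44.009 g/mol = 0.034016 mol
mol H = 2 × 0.6130 g H₂O ÷ 18.015 g/mol = 0.068054 mol
mass O = 1.566 − (0.40856 + 0.068599) = 1.0888 g → mol O = 1.0888 ÷ 15.999 = 0.068057 mol
Divide by the smallest (0.034016 mol): C 1.000, H 2.001, O 2.001
Empirical formula: CH2O2
Empirical-formula mass = 46.02 g/mol; 230 ÷ 46.02 ≈ 5, so the molecular formula is C5H10O10.

C5H10O10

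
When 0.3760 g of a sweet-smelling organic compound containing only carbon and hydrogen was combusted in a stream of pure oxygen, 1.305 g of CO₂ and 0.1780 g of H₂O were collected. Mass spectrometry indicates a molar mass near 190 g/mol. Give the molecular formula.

mol C = 1.305 g CO₂ ÷ 44.009 g/mol = 0.029653 mol
mol H = 2 × 0.1780 g H₂O ÷ 18.015 g/mol = 0.019761 mol
Divide by the smallest (0.019761 mol): C 1.501, H 1.000
Multiplying each by 2 gives whole numbers: C 3.00, H 2.00
Empirical formula: C3H2
Empirical-formula mass = 38.05 g/mol; 190 ÷ 38.05 ≈ 5, so the molecular formula is C15H10.

C15H10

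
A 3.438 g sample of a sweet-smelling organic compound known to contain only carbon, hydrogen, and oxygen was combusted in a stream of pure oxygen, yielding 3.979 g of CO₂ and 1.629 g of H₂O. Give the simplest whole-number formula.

mol C = 3.979 g CO₂ ÷ 44.009 g/mol = 0.090413 mol
mol H = 2 × 1.629 g H₂O ÷ 18.015 g/mol = 0.18085 mol
mass O = 3.438 − (1.0860 + 0.18230) = 2.1697 g → mol O = 2.1697 ÷ 15.999 = 0.13562 mol
Divide by the smallest (0.090413 mol): C 1.000, H 2.000, O 1.500
Multiplying each by 2 gives whole numbers: C 2.00, H 4.00, O 3.00

C2H4O3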